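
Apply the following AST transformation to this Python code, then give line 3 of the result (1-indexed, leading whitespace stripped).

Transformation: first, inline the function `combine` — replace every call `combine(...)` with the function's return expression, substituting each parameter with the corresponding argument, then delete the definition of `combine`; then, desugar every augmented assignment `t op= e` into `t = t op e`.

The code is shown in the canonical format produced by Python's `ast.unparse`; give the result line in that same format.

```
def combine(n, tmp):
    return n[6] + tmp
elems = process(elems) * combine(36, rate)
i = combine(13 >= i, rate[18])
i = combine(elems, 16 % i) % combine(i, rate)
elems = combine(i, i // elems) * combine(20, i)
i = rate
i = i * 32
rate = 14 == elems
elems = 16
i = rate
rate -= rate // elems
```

Transformed code:
elems = process(elems) * (36[6] + rate)
i = (13 >= i)[6] + rate[18]
i = (elems[6] + 16 % i) % (i[6] + rate)
elems = (i[6] + i // elems) * (20[6] + i)
i = rate
i = i * 32
rate = 14 == elems
elems = 16
i = rate
rate = rate - rate // elems

i = (elems[6] + 16 % i) % (i[6] + rate)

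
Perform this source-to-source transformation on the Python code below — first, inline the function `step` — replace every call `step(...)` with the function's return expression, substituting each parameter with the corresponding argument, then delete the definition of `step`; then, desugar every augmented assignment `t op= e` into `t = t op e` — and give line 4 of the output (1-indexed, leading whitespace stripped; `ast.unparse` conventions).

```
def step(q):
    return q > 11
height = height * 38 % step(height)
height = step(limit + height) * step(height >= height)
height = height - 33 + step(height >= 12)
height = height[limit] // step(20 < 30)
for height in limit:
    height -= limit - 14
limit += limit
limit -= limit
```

height = height[limit] // ((20 < 30) > 11)

Transformed code:
height = height * 38 % (height > 11)
height = (limit + height > 11) * ((height >= height) > 11)
height = height - 33 + ((height >= 12) > 11)
height = height[limit] // ((20 < 30) > 11)
for height in limit:
    height = height - (limit - 14)
limit = limit + limit
limit = limit - limit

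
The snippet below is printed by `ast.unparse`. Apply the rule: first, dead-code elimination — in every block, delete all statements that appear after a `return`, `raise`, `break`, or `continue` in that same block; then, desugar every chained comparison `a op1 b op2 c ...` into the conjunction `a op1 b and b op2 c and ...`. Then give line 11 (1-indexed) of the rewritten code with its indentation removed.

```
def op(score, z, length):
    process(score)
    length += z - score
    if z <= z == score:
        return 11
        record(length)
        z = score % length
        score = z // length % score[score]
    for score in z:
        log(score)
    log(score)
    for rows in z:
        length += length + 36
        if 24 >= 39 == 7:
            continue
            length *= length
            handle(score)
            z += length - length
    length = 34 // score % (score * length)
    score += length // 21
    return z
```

Transformed code:
def op(score, z, length):
    process(score)
    length += z - score
    if z <= z and z == score:
        return 11
    for score in z:
        log(score)
    log(score)
    for rows in z:
        length += length + 36
        if 24 >= 39 and 39 == 7:
            continue
    length = 34 // score % (score * length)
    score += length // 21
    return z

if 24 >= 39 and 39 == 7:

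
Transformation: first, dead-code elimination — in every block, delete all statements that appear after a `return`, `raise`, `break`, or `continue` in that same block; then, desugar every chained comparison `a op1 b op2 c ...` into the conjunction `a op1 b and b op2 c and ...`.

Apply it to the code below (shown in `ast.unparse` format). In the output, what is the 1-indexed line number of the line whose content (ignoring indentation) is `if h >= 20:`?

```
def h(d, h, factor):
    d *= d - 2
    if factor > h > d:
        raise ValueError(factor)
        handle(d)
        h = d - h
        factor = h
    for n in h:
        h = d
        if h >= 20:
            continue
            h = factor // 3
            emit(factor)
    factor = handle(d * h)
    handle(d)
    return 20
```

7

Transformed code:
def h(d, h, factor):
    d *= d - 2
    if factor > h and h > d:
        raise ValueError(factor)
    for n in h:
        h = d
        if h >= 20:
            continue
    factor = handle(d * h)
    handle(d)
    return 20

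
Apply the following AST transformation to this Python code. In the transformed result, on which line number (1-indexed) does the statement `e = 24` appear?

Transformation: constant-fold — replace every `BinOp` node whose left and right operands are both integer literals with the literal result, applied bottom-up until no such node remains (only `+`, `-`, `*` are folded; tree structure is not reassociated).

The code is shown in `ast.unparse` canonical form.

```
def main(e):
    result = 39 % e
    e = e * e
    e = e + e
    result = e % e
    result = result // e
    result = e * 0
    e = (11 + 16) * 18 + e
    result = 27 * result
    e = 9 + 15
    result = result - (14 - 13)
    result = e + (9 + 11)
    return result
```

10

Transformed code:
def main(e):
    result = 39 % e
    e = e * e
    e = e + e
    result = e % e
    result = result // e
    result = e * 0
    e = 486 + e
    result = 27 * result
    e = 24
    result = result - 1
    result = e + 20
    return result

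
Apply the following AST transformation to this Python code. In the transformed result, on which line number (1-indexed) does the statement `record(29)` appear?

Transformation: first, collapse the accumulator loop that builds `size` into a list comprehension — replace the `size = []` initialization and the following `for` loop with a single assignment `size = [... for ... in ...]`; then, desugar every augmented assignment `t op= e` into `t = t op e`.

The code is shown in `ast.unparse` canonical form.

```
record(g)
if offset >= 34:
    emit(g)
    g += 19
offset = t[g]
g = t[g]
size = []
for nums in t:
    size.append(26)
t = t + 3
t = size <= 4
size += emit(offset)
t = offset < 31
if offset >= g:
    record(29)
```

13

Transformed code:
record(g)
if offset >= 34:
    emit(g)
    g = g + 19
offset = t[g]
g = t[g]
size = [26 for nums in t]
t = t + 3
t = size <= 4
size = size + emit(offset)
t = offset < 31
if offset >= g:
    record(29)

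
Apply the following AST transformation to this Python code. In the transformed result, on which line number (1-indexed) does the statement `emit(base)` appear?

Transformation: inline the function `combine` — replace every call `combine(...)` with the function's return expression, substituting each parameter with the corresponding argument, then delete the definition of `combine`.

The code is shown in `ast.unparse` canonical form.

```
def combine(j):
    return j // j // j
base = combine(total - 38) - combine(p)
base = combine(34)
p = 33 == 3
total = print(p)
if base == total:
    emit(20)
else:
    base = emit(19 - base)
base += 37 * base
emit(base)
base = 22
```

10

Transformed code:
base = (total - 38) // (total - 38) // (total - 38) - p // p // p
base = 34 // 34 // 34
p = 33 == 3
total = print(p)
if base == total:
    emit(20)
else:
    base = emit(19 - base)
base += 37 * base
emit(base)
base = 22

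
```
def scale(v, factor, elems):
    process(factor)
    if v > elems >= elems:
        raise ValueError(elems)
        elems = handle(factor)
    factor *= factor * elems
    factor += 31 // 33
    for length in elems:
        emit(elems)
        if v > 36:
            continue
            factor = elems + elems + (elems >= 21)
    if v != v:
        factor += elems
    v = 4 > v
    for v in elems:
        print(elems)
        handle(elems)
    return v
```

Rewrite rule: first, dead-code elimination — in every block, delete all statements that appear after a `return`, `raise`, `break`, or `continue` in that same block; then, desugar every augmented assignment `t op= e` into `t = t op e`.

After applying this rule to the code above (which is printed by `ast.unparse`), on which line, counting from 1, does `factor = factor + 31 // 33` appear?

Transformed code:
def scale(v, factor, elems):
    process(factor)
    if v > elems >= elems:
        raise ValueError(elems)
    factor = factor * (factor * elems)
    factor = factor + 31 // 33
    for length in elems:
        emit(elems)
        if v > 36:
            continue
    if v != v:
        factor = factor + elems
    v = 4 > v
    for v in elems:
        print(elems)
        handle(elems)
    return v

6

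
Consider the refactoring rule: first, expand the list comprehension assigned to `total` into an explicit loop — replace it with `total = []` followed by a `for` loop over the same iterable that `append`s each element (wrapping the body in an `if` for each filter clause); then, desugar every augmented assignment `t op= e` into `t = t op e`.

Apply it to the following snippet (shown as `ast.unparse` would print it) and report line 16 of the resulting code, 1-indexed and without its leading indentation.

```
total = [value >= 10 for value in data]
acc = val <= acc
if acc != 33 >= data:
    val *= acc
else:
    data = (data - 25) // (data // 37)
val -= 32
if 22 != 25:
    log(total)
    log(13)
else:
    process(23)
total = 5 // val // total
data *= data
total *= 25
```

data = data * data

Transformed code:
total = []
for value in data:
    total.append(value >= 10)
acc = val <= acc
if acc != 33 >= data:
    val = val * acc
else:
    data = (data - 25) // (data // 37)
val = val - 32
if 22 != 25:
    log(total)
    log(13)
else:
    process(23)
total = 5 // val // total
data = data * data
total = total * 25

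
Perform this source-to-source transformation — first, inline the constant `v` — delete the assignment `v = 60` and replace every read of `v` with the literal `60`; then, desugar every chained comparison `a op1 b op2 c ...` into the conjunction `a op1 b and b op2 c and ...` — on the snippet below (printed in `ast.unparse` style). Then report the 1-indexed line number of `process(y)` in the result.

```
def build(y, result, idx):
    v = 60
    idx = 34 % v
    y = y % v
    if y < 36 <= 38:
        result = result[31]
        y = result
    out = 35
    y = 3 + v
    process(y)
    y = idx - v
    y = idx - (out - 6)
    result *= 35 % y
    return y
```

Transformed code:
def build(y, result, idx):
    idx = 34 % 60
    y = y % 60
    if y < 36 and 36 <= 38:
        result = result[31]
        y = result
    out = 35
    y = 3 + 60
    process(y)
    y = idx - 60
    y = idx - (out - 6)
    result *= 35 % y
    return y

9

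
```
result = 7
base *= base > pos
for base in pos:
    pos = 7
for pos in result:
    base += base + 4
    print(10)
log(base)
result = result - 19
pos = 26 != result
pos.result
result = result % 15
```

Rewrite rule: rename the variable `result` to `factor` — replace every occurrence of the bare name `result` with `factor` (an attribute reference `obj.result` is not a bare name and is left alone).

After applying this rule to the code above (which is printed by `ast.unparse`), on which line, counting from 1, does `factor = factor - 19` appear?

Transformed code:
factor = 7
base *= base > pos
for base in pos:
    pos = 7
for pos in factor:
    base += base + 4
    print(10)
log(base)
factor = factor - 19
pos = 26 != factor
pos.result
factor = factor % 15

9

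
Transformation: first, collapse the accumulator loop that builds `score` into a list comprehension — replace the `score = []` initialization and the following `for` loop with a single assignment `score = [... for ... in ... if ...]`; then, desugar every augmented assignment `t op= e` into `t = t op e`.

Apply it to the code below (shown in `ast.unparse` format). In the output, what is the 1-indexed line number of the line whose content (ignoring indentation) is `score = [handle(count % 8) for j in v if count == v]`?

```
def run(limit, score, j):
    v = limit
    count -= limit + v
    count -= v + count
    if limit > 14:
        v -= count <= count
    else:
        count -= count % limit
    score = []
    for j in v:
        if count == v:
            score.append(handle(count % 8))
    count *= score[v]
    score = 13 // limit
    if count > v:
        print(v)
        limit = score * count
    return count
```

Transformed code:
def run(limit, score, j):
    v = limit
    count = count - (limit + v)
    count = count - (v + count)
    if limit > 14:
        v = v - (count <= count)
    else:
        count = count - count % limit
    score = [handle(count % 8) for j in v if count == v]
    count = count * score[v]
    score = 13 // limit
    if count > v:
        print(v)
        limit = score * count
    return count

9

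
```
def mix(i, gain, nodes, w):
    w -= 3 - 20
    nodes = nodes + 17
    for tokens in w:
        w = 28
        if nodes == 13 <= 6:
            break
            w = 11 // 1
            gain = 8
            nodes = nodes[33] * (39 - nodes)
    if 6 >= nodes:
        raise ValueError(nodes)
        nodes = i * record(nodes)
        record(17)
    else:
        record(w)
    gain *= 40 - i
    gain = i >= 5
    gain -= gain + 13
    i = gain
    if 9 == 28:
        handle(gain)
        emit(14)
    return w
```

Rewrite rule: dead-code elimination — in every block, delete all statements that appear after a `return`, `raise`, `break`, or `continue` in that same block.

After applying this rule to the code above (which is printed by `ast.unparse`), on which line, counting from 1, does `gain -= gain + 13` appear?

Transformed code:
def mix(i, gain, nodes, w):
    w -= 3 - 20
    nodes = nodes + 17
    for tokens in w:
        w = 28
        if nodes == 13 <= 6:
            break
    if 6 >= nodes:
        raise ValueError(nodes)
    else:
        record(w)
    gain *= 40 - i
    gain = i >= 5
    gain -= gain + 13
    i = gain
    if 9 == 28:
        handle(gain)
        emit(14)
    return w

14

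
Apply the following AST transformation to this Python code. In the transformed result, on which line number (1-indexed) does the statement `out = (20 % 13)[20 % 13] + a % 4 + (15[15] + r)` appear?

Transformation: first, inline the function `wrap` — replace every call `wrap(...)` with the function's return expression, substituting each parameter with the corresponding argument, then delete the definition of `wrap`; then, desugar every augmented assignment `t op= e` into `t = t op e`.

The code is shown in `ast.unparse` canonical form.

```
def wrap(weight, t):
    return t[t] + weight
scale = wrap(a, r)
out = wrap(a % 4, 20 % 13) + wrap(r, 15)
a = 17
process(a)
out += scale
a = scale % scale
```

2

Transformed code:
scale = r[r] + a
out = (20 % 13)[20 % 13] + a % 4 + (15[15] + r)
a = 17
process(a)
out = out + scale
a = scale % scale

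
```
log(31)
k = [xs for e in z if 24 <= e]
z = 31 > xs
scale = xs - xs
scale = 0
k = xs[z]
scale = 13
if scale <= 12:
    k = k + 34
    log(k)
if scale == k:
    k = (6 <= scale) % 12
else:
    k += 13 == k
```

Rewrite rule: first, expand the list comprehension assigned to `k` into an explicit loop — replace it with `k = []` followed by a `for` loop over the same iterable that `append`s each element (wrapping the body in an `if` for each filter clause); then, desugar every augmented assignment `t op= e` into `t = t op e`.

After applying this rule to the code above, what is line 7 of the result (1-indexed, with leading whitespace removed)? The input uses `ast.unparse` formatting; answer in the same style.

scale = xs - xs

Transformed code:
log(31)
k = []
for e in z:
    if 24 <= e:
        k.append(xs)
z = 31 > xs
scale = xs - xs
scale = 0
k = xs[z]
scale = 13
if scale <= 12:
    k = k + 34
    log(k)
if scale == k:
    k = (6 <= scale) % 12
else:
    k = k + (13 == k)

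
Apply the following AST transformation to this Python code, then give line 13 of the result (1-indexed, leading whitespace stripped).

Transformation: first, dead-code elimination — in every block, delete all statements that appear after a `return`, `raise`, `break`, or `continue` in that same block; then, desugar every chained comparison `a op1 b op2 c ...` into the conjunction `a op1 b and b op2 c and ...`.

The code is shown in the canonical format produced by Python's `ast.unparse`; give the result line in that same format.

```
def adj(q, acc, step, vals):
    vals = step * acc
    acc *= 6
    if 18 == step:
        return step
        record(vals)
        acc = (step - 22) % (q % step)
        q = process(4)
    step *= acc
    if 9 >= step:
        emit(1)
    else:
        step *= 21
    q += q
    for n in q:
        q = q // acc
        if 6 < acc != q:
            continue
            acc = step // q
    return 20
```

q = q // acc

Transformed code:
def adj(q, acc, step, vals):
    vals = step * acc
    acc *= 6
    if 18 == step:
        return step
    step *= acc
    if 9 >= step:
        emit(1)
    else:
        step *= 21
    q += q
    for n in q:
        q = q // acc
        if 6 < acc and acc != q:
            continue
    return 20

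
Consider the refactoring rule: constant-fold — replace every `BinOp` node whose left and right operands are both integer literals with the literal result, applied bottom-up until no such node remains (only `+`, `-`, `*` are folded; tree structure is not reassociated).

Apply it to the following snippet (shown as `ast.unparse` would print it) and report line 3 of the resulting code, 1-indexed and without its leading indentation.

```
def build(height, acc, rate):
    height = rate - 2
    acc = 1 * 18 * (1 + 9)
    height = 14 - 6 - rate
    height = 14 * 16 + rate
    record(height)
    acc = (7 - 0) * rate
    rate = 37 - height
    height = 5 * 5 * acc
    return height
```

Transformed code:
def build(height, acc, rate):
    height = rate - 2
    acc = 180
    height = 8 - rate
    height = 224 + rate
    record(height)
    acc = 7 * rate
    rate = 37 - height
    height = 25 * acc
    return height

acc = 180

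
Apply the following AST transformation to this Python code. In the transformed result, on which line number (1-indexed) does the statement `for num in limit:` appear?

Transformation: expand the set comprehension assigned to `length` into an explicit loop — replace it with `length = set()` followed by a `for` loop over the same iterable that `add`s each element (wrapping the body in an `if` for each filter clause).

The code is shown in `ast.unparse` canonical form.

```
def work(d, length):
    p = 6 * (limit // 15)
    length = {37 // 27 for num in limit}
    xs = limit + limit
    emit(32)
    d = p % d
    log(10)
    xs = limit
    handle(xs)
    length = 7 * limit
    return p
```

Transformed code:
def work(d, length):
    p = 6 * (limit // 15)
    length = set()
    for num in limit:
        length.add(37 // 27)
    xs = limit + limit
    emit(32)
    d = p % d
    log(10)
    xs = limit
    handle(xs)
    length = 7 * limit
    return p

4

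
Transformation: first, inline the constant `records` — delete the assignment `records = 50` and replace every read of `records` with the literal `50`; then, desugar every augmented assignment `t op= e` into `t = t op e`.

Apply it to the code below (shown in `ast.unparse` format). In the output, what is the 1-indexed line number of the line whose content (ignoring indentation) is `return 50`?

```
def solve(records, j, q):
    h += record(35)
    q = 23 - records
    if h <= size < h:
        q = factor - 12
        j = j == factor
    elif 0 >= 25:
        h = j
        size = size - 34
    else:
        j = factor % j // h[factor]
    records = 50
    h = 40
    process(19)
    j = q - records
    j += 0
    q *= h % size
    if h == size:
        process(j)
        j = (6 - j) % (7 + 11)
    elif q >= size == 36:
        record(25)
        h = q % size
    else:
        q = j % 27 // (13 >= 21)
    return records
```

Transformed code:
def solve(records, j, q):
    h = h + record(35)
    q = 23 - 50
    if h <= size < h:
        q = factor - 12
        j = j == factor
    elif 0 >= 25:
        h = j
        size = size - 34
    else:
        j = factor % j // h[factor]
    h = 40
    process(19)
    j = q - 50
    j = j + 0
    q = q * (h % size)
    if h == size:
        process(j)
        j = (6 - j) % (7 + 11)
    elif q >= size == 36:
        record(25)
        h = q % size
    else:
        q = j % 27 // (13 >= 21)
    return 50

25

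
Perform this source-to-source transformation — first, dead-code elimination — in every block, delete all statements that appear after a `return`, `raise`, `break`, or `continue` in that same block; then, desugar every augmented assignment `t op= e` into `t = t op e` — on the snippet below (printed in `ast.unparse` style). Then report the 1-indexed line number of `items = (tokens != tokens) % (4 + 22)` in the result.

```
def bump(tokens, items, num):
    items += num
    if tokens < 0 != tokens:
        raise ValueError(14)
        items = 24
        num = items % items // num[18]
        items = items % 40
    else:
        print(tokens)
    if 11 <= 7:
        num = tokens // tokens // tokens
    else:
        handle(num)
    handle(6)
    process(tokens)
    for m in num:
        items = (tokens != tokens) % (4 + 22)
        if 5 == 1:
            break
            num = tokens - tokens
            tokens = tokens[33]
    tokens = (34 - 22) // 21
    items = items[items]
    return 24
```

14

Transformed code:
def bump(tokens, items, num):
    items = items + num
    if tokens < 0 != tokens:
        raise ValueError(14)
    else:
        print(tokens)
    if 11 <= 7:
        num = tokens // tokens // tokens
    else:
        handle(num)
    handle(6)
    process(tokens)
    for m in num:
        items = (tokens != tokens) % (4 + 22)
        if 5 == 1:
            break
    tokens = (34 - 22) // 21
    items = items[items]
    return 24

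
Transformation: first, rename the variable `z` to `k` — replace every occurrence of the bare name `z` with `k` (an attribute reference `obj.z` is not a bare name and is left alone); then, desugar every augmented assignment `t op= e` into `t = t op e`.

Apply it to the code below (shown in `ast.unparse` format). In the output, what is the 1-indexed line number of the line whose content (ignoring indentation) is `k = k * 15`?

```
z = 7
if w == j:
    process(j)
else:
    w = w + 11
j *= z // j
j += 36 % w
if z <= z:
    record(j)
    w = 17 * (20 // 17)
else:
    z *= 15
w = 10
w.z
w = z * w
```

12

Transformed code:
k = 7
if w == j:
    process(j)
else:
    w = w + 11
j = j * (k // j)
j = j + 36 % w
if k <= k:
    record(j)
    w = 17 * (20 // 17)
else:
    k = k * 15
w = 10
w.z
w = k * w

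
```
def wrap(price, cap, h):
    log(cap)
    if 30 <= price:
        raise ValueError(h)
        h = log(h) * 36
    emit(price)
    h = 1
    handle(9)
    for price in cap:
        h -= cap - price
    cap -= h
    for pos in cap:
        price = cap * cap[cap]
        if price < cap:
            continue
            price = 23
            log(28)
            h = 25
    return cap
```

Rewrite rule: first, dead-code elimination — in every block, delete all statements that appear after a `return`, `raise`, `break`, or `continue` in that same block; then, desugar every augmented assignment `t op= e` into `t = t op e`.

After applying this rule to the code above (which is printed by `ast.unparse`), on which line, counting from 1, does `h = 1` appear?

6

Transformed code:
def wrap(price, cap, h):
    log(cap)
    if 30 <= price:
        raise ValueError(h)
    emit(price)
    h = 1
    handle(9)
    for price in cap:
        h = h - (cap - price)
    cap = cap - h
    for pos in cap:
        price = cap * cap[cap]
        if price < cap:
            continue
    return cap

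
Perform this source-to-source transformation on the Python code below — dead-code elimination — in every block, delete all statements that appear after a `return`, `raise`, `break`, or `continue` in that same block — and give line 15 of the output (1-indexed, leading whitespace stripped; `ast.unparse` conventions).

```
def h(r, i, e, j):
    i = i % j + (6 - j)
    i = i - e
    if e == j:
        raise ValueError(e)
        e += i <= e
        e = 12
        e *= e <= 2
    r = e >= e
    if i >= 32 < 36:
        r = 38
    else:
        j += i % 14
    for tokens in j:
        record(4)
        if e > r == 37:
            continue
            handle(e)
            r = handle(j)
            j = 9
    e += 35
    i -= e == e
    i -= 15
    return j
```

e += 35

Transformed code:
def h(r, i, e, j):
    i = i % j + (6 - j)
    i = i - e
    if e == j:
        raise ValueError(e)
    r = e >= e
    if i >= 32 < 36:
        r = 38
    else:
        j += i % 14
    for tokens in j:
        record(4)
        if e > r == 37:
            continue
    e += 35
    i -= e == e
    i -= 15
    return j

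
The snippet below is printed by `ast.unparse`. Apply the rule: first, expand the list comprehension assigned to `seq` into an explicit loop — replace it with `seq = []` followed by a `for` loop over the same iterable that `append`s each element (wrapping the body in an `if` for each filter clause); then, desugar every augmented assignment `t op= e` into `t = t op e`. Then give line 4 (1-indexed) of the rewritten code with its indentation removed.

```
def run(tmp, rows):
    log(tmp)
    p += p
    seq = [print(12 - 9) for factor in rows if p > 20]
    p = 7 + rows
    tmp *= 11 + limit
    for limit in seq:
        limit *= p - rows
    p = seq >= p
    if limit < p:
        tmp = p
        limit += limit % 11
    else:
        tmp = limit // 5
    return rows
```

Transformed code:
def run(tmp, rows):
    log(tmp)
    p = p + p
    seq = []
    for factor in rows:
        if p > 20:
            seq.append(print(12 - 9))
    p = 7 + rows
    tmp = tmp * (11 + limit)
    for limit in seq:
        limit = limit * (p - rows)
    p = seq >= p
    if limit < p:
        tmp = p
        limit = limit + limit % 11
    else:
        tmp = limit // 5
    return rows

seq = []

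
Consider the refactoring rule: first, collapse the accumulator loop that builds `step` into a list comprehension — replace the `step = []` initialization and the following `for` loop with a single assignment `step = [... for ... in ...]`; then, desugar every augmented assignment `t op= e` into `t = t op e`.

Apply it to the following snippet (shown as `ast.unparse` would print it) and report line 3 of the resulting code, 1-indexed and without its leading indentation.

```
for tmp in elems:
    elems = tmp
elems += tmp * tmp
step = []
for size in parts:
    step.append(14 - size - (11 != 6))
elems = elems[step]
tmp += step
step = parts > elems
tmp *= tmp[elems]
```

elems = elems + tmp * tmp

Transformed code:
for tmp in elems:
    elems = tmp
elems = elems + tmp * tmp
step = [14 - size - (11 != 6) for size in parts]
elems = elems[step]
tmp = tmp + step
step = parts > elems
tmp = tmp * tmp[elems]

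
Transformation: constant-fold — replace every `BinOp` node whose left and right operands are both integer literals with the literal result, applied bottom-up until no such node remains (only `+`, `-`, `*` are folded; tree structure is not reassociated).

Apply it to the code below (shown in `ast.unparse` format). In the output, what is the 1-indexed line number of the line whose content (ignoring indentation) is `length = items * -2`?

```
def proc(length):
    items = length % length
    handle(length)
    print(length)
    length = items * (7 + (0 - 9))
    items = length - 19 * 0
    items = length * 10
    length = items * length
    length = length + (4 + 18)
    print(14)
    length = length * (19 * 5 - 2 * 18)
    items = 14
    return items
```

Transformed code:
def proc(length):
    items = length % length
    handle(length)
    print(length)
    length = items * -2
    items = length - 0
    items = length * 10
    length = items * length
    length = length + 22
    print(14)
    length = length * 59
    items = 14
    return items

5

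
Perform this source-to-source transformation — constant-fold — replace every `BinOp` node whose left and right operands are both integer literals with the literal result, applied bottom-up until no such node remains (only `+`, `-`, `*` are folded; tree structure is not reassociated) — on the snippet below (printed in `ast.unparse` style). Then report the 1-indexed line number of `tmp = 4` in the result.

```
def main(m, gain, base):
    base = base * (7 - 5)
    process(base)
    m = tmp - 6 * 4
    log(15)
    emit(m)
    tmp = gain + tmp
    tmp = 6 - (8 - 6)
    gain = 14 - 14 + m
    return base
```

Transformed code:
def main(m, gain, base):
    base = base * 2
    process(base)
    m = tmp - 24
    log(15)
    emit(m)
    tmp = gain + tmp
    tmp = 4
    gain = 0 + m
    return base

8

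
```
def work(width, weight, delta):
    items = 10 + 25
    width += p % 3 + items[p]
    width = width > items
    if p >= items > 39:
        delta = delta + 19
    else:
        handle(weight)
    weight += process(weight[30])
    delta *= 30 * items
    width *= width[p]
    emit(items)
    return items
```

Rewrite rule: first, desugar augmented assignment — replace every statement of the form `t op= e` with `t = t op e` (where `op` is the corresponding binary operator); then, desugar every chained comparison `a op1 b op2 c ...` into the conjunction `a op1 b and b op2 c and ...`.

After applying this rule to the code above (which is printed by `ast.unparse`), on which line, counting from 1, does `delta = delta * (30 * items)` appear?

Transformed code:
def work(width, weight, delta):
    items = 10 + 25
    width = width + (p % 3 + items[p])
    width = width > items
    if p >= items and items > 39:
        delta = delta + 19
    else:
        handle(weight)
    weight = weight + process(weight[30])
    delta = delta * (30 * items)
    width = width * width[p]
    emit(items)
    return items

10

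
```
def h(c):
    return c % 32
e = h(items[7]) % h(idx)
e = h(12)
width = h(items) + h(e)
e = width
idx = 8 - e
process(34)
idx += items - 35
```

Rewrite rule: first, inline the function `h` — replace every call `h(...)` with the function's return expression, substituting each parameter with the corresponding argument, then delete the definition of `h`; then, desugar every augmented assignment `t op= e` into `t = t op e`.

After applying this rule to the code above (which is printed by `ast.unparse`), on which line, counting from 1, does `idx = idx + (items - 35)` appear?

Transformed code:
e = items[7] % 32 % (idx % 32)
e = 12 % 32
width = items % 32 + e % 32
e = width
idx = 8 - e
process(34)
idx = idx + (items - 35)

7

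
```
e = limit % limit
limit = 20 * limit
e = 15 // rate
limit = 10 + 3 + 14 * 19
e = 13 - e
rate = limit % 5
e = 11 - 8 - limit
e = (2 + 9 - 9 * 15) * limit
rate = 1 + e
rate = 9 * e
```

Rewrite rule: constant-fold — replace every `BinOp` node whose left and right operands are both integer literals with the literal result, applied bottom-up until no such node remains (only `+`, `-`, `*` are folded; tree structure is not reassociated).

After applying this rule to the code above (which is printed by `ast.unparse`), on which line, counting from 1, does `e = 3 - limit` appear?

7

Transformed code:
e = limit % limit
limit = 20 * limit
e = 15 // rate
limit = 279
e = 13 - e
rate = limit % 5
e = 3 - limit
e = -124 * limit
rate = 1 + e
rate = 9 * e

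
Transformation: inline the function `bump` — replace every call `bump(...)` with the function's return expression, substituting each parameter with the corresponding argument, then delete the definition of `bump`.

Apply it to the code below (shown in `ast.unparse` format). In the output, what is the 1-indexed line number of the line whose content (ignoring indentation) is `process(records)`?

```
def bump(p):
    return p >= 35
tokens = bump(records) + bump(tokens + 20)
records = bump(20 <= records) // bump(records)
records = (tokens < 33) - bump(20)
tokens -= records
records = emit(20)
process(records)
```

6

Transformed code:
tokens = (records >= 35) + (tokens + 20 >= 35)
records = ((20 <= records) >= 35) // (records >= 35)
records = (tokens < 33) - (20 >= 35)
tokens -= records
records = emit(20)
process(records)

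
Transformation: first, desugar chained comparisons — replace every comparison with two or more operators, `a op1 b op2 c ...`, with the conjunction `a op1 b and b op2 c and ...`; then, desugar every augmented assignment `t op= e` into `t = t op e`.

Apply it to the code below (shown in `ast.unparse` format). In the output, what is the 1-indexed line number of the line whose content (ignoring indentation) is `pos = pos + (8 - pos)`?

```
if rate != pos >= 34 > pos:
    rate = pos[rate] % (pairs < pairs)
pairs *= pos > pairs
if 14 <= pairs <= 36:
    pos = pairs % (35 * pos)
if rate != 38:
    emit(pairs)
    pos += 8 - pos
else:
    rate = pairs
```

8

Transformed code:
if rate != pos and pos >= 34 and (34 > pos):
    rate = pos[rate] % (pairs < pairs)
pairs = pairs * (pos > pairs)
if 14 <= pairs and pairs <= 36:
    pos = pairs % (35 * pos)
if rate != 38:
    emit(pairs)
    pos = pos + (8 - pos)
else:
    rate = pairs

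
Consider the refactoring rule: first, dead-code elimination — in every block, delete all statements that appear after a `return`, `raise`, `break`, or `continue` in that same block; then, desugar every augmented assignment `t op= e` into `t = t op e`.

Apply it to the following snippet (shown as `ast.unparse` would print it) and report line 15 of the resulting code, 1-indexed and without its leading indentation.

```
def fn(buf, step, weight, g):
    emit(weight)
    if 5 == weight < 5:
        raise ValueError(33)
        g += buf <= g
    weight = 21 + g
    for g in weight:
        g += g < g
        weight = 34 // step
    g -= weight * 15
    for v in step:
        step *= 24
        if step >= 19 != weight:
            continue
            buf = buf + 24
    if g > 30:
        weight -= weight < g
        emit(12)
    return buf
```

weight = weight - (weight < g)

Transformed code:
def fn(buf, step, weight, g):
    emit(weight)
    if 5 == weight < 5:
        raise ValueError(33)
    weight = 21 + g
    for g in weight:
        g = g + (g < g)
        weight = 34 // step
    g = g - weight * 15
    for v in step:
        step = step * 24
        if step >= 19 != weight:
            continue
    if g > 30:
        weight = weight - (weight < g)
        emit(12)
    return buf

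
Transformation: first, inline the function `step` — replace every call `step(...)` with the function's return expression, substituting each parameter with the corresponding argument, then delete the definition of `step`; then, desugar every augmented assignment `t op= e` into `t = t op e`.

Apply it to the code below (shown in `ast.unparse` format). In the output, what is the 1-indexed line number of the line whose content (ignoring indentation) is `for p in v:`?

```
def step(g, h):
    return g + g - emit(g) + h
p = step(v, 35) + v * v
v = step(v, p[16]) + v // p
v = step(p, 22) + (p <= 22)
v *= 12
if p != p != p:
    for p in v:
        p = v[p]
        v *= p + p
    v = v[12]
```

Transformed code:
p = v + v - emit(v) + 35 + v * v
v = v + v - emit(v) + p[16] + v // p
v = p + p - emit(p) + 22 + (p <= 22)
v = v * 12
if p != p != p:
    for p in v:
        p = v[p]
        v = v * (p + p)
    v = v[12]

6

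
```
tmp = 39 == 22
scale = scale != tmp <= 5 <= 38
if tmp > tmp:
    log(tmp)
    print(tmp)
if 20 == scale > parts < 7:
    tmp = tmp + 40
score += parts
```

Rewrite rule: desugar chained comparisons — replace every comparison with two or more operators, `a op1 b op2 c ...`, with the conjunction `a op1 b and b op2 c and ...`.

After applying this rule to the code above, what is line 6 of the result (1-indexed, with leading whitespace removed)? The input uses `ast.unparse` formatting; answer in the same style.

Transformed code:
tmp = 39 == 22
scale = scale != tmp and tmp <= 5 and (5 <= 38)
if tmp > tmp:
    log(tmp)
    print(tmp)
if 20 == scale and scale > parts and (parts < 7):
    tmp = tmp + 40
score += parts

if 20 == scale and scale > parts and (parts < 7):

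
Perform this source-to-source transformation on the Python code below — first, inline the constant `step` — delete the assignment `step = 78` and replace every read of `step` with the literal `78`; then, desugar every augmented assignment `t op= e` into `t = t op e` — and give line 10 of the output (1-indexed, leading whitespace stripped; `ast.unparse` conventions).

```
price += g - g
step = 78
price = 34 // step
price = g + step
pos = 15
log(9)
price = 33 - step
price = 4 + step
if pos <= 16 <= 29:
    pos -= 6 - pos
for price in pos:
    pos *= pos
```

Transformed code:
price = price + (g - g)
price = 34 // 78
price = g + 78
pos = 15
log(9)
price = 33 - 78
price = 4 + 78
if pos <= 16 <= 29:
    pos = pos - (6 - pos)
for price in pos:
    pos = pos * pos

for price in pos:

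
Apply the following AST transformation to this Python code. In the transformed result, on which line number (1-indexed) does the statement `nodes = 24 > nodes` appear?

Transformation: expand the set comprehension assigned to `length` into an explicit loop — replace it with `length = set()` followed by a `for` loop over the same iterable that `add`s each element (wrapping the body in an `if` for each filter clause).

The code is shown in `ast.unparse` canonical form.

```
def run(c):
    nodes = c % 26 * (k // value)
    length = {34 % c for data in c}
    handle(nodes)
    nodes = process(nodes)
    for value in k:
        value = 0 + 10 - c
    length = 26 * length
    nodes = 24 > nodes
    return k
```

Transformed code:
def run(c):
    nodes = c % 26 * (k // value)
    length = set()
    for data in c:
        length.add(34 % c)
    handle(nodes)
    nodes = process(nodes)
    for value in k:
        value = 0 + 10 - c
    length = 26 * length
    nodes = 24 > nodes
    return k

11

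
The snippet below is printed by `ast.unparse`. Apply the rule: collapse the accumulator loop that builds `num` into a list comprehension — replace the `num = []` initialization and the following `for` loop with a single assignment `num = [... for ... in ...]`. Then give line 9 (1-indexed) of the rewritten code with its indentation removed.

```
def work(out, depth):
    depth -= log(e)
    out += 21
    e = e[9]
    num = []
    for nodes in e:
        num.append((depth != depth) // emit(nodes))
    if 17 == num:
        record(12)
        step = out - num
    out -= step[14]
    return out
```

Transformed code:
def work(out, depth):
    depth -= log(e)
    out += 21
    e = e[9]
    num = [(depth != depth) // emit(nodes) for nodes in e]
    if 17 == num:
        record(12)
        step = out - num
    out -= step[14]
    return out

out -= step[14]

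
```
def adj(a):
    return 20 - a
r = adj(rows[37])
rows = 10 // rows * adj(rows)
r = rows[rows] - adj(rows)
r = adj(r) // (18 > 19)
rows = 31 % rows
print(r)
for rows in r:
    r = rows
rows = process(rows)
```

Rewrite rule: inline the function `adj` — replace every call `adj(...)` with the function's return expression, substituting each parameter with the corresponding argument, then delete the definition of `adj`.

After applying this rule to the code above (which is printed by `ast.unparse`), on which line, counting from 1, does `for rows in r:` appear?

7

Transformed code:
r = 20 - rows[37]
rows = 10 // rows * (20 - rows)
r = rows[rows] - (20 - rows)
r = (20 - r) // (18 > 19)
rows = 31 % rows
print(r)
for rows in r:
    r = rows
rows = process(rows)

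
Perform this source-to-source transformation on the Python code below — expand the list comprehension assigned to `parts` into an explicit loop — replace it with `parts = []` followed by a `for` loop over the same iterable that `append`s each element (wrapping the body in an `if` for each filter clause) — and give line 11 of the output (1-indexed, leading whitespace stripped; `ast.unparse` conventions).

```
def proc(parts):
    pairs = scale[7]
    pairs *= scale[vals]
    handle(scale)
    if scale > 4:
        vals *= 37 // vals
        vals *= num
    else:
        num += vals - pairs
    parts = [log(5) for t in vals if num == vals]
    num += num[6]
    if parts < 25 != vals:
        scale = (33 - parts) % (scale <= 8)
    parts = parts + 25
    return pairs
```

for t in vals:

Transformed code:
def proc(parts):
    pairs = scale[7]
    pairs *= scale[vals]
    handle(scale)
    if scale > 4:
        vals *= 37 // vals
        vals *= num
    else:
        num += vals - pairs
    parts = []
    for t in vals:
        if num == vals:
            parts.append(log(5))
    num += num[6]
    if parts < 25 != vals:
        scale = (33 - parts) % (scale <= 8)
    parts = parts + 25
    return pairs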